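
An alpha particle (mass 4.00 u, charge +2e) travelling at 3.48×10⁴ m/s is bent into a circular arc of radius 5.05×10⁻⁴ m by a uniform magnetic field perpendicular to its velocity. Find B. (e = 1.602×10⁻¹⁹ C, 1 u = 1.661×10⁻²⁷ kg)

From |q|vB = mv²/r, B = mv/(|q|r).
B = (6.644×10⁻²⁷)(3.48×10⁴)/((3.204×10⁻¹⁹)(5.05×10⁻⁴)) ≈ 1.43 T.

B ≈ 1.43 T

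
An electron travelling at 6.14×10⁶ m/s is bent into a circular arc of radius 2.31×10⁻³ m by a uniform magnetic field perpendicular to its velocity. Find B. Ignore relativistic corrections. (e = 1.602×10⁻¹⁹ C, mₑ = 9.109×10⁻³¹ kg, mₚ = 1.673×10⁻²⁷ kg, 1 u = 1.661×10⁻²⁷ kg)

B ≈ 0.0151 T

From |q|vB = mv²/r, B = mv/(|q|r).
B = (9.109×10⁻³¹)(6.14×10⁶)/((1.602×10⁻¹⁹)(2.31×10⁻³)) ≈ 0.0151 T.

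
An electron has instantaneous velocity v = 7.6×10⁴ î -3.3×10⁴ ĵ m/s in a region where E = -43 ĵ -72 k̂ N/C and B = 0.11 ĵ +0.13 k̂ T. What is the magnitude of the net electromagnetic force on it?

|F| ≈ 2.18×10⁻¹⁵ N

v×B = (-4290, -9880, 8360) N/C.
E + v×B = (-4290, -9920, 8290) N/C.
F = q(E + v×B) = (−1.602×10⁻¹⁹ C)·(-4290, -9920, 8290) = (6.87×10⁻¹⁶, 1.59×10⁻¹⁵, -1.33×10⁻¹⁵) N.
|F| = 2.18×10⁻¹⁵ N.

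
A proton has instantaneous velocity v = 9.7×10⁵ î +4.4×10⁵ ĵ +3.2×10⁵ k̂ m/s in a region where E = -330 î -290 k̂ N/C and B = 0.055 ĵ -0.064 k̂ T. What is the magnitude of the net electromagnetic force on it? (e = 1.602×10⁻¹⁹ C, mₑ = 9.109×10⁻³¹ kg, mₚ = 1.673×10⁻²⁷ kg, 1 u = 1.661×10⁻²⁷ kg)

v×B = (-4.58×10⁴, 6.21×10⁴, 5.34×10⁴) N/C.
E + v×B = (-4.61×10⁴, 6.21×10⁴, 5.31×10⁴) N/C.
F = q(E + v×B) = (1.602×10⁻¹⁹ C)·(-4.61×10⁴, 6.21×10⁴, 5.31×10⁴) = (-7.38×10⁻¹⁵, 9.95×10⁻¹⁵, 8.50×10⁻¹⁵) N.
|F| = 1.50×10⁻¹⁴ N.

|F| ≈ 1.50×10⁻¹⁴ N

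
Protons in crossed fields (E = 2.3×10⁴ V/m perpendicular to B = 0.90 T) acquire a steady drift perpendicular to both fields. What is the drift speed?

In crossed fields the guiding centre drifts at v_d = |E×B|/B² = E/B, independent of charge and mass.
v_d = 2.3×10⁴/0.90 = 2.6×10⁴ m/s.

v_d ≈ 2.6×10⁴ m/s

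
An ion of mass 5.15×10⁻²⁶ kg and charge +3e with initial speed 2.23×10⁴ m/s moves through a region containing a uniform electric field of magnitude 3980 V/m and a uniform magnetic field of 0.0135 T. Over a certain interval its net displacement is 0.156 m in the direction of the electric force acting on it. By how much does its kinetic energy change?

ΔKE ≈ 2.98×10⁻¹⁶ J

The magnetic force is always ⟂ v and does no work; only the electric force changes KE.
ΔKE = F_E · d = |q|E d = (4.806×10⁻¹⁹)(3980)(0.156) ≈ 2.98×10⁻¹⁶ J.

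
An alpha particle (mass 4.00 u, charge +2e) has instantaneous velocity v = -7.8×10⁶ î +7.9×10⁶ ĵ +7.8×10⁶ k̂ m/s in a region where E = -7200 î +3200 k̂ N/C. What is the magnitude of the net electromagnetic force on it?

|F| ≈ 2.52×10⁻¹⁵ N

Only an electric field acts, so F = qE = (3.204×10⁻¹⁹ C)·(-7200, 0, 3200) = (-2.31×10⁻¹⁵, 0, 1.03×10⁻¹⁵) N.
|F| = 2.52×10⁻¹⁵ N.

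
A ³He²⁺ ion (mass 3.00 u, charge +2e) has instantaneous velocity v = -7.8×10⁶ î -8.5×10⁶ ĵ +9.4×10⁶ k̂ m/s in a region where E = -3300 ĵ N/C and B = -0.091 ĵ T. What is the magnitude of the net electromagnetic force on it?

v×B = (8.55×10⁵, 0, 7.10×10⁵) N/C.
E + v×B = (8.55×10⁵, -3300, 7.10×10⁵) N/C.
F = q(E + v×B) = (3.204×10⁻¹⁹ C)·(8.55×10⁵, -3300, 7.10×10⁵) = (2.74×10⁻¹³, -1.06×10⁻¹⁵, 2.27×10⁻¹³) N.
|F| = 3.56×10⁻¹³ N.

|F| ≈ 3.56×10⁻¹³ N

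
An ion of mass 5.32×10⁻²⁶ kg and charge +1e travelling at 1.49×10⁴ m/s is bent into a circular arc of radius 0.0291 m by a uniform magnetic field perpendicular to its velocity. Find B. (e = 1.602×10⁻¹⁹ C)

B ≈ 0.170 T

From |q|vB = mv²/r, B = mv/(|q|r).
B = (5.32×10⁻²⁶)(1.49×10⁴)/((1.602×10⁻¹⁹)(0.0291)) ≈ 0.170 T.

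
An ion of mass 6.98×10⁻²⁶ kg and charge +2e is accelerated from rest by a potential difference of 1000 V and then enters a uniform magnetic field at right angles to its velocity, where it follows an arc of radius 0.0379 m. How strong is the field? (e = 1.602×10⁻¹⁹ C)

v = √(2|q|V/m) = √(2·3.204×10⁻¹⁹·1000/6.98×10⁻²⁶) ≈ 9.582×10⁴ m/s.
B = mv/(|q|r) = (6.98×10⁻²⁶)(9.582×10⁴)/((3.204×10⁻¹⁹)(0.0379)) ≈ 0.551 T.

B ≈ 0.551 T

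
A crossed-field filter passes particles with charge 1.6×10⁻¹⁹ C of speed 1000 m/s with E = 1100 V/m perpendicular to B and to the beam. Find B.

Balance of forces in the selector: qE = qvB ⇒ B = E/v.
B = 1100/1000 = 1.1 T.

B = 1.1 T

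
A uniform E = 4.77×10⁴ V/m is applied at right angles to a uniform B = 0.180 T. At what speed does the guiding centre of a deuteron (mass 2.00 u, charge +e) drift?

v_d ≈ 2.65×10⁵ m/s

In crossed fields the guiding centre drifts at v_d = |E×B|/B² = E/B, independent of charge and mass.
v_d = 4.77×10⁴/0.180 = 2.65×10⁵ m/s.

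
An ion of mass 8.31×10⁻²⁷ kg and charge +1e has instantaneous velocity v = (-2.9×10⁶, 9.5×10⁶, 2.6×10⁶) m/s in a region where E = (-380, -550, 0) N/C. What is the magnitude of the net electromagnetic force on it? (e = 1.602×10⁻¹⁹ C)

Only an electric field acts, so F = qE = (1.602×10⁻¹⁹ C)·(-380, -550, 0) = (-6.09×10⁻¹⁷, -8.81×10⁻¹⁷, 0) N.
|F| = 1.07×10⁻¹⁶ N.

|F| ≈ 1.07×10⁻¹⁶ N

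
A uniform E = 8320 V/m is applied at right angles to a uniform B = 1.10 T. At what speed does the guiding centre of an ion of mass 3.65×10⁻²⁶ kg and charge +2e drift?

v_d ≈ 7560 m/s

The E×B drift speed is v_d = E/B.
v_d = 8320/1.10 = 7560 m/s.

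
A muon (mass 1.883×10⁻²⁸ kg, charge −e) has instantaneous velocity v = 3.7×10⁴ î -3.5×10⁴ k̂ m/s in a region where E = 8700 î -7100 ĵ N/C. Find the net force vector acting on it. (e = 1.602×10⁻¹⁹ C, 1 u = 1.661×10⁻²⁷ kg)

F ≈ (-1.39×10⁻¹⁵, 1.14×10⁻¹⁵, 0) N

Only an electric field acts, so F = qE = (−1.602×10⁻¹⁹ C)·(8700, -7100, 0) = (-1.39×10⁻¹⁵, 1.14×10⁻¹⁵, 0) N.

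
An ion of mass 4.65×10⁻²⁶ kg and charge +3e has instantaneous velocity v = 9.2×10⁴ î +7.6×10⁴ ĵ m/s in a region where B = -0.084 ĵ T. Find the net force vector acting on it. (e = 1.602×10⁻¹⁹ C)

v×B = (0, 0, -7730) N/C.
F = q v×B = (4.806×10⁻¹⁹ C)·(0, 0, -7730) = (0, 0, -3.71×10⁻¹⁵) N.

F ≈ (0, 0, -3.71×10⁻¹⁵) N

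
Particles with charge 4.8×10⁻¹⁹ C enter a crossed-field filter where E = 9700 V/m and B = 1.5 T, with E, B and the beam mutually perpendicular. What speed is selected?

v = 6500 m/s

Straight-line motion ⇒ electric and magnetic forces cancel, so E = vB.
v = E/B = 9700/1.5 = 6500 m/s.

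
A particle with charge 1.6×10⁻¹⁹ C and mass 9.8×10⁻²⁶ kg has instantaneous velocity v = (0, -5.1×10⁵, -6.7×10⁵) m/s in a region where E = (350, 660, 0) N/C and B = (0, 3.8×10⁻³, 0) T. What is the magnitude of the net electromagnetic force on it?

|F| ≈ 4.75×10⁻¹⁶ N

v×B = (2550, 0, 0) N/C.
E + v×B = (2900, 660, 0) N/C.
F = q(E + v×B) = (1.6×10⁻¹⁹ C)·(2900, 660, 0) = (4.63×10⁻¹⁶, 1.06×10⁻¹⁶, 0) N.
|F| = 4.75×10⁻¹⁶ N.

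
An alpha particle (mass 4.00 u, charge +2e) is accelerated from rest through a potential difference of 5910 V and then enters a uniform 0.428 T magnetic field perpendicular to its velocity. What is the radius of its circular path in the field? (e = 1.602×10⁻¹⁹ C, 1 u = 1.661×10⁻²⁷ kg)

Acceleration: |q|V = ½mv² ⇒ v = √(2|q|V/m) = √(2·3.204×10⁻¹⁹·5910/6.644×10⁻²⁷) ≈ 7.550×10⁵ m/s.
In the field: r = mv/(|q|B) = (6.644×10⁻²⁷)(7.550×10⁵)/((3.204×10⁻¹⁹)(0.428)) ≈ 0.0366 m.

r ≈ 0.0366 m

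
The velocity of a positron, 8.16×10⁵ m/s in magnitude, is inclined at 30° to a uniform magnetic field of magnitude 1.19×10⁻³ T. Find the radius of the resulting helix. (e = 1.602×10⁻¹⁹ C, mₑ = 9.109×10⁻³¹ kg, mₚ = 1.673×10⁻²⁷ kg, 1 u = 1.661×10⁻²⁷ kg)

r ≈ 1.95×10⁻³ m

v⊥ = v sinθ = 8.16×10⁵·sin30° ≈ 4.080×10⁵ m/s.
r = m v⊥/(|q|B) = (9.109×10⁻³¹)(4.080×10⁵)/((1.602×10⁻¹⁹)(1.19×10⁻³)) ≈ 1.95×10⁻³ m.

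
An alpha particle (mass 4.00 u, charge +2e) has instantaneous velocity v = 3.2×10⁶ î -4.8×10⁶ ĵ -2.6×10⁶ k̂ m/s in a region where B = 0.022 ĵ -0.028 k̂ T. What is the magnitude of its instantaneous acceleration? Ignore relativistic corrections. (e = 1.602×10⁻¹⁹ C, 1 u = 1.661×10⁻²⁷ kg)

|a| ≈ 1.08×10¹³ m/s²

v×B = (1.92×10⁵, 8.96×10⁴, 7.04×10⁴) N/C.
F = q v×B = (3.204×10⁻¹⁹ C)·(1.92×10⁵, 8.96×10⁴, 7.04×10⁴) = (6.14×10⁻¹⁴, 2.87×10⁻¹⁴, 2.26×10⁻¹⁴) N.
|a| = |F|/m = 7.142×10⁻¹⁴/6.644×10⁻²⁷ ≈ 1.08×10¹³ m/s².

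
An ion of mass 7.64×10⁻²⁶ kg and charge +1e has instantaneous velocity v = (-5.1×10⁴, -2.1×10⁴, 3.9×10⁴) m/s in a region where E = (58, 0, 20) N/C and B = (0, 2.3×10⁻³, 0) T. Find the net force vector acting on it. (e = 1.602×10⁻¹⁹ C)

v×B = (-89.7, 0, -117) N/C.
E + v×B = (-31.7, 0, -97.3) N/C.
F = q(E + v×B) = (1.602×10⁻¹⁹ C)·(-31.7, 0, -97.3) = (-5.08×10⁻¹⁸, 0, -1.56×10⁻¹⁷) N.

F ≈ (-5.08×10⁻¹⁸, 0, -1.56×10⁻¹⁷) N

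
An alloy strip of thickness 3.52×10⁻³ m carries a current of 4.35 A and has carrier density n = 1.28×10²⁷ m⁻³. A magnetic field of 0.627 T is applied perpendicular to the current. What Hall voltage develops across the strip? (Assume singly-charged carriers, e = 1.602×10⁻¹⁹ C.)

V_H = IB/(n e t).
V_H = (4.35)(0.627)/((1.28×10²⁷)(1.602×10⁻¹⁹)(3.52×10⁻³)) ≈ 3.78×10⁻⁶ V.

V_H ≈ 3.78×10⁻⁶ V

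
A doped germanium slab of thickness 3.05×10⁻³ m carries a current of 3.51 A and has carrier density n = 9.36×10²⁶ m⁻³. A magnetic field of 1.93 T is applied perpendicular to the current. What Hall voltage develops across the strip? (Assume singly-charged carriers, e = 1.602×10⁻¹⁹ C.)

V_H ≈ 1.48×10⁻⁵ V

V_H = IB/(n e t).
V_H = (3.51)(1.93)/((9.36×10²⁶)(1.602×10⁻¹⁹)(3.05×10⁻³)) ≈ 1.48×10⁻⁵ V.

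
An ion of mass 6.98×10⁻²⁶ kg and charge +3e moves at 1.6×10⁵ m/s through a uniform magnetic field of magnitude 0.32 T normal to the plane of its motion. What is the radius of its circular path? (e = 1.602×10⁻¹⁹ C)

The magnetic force provides the centripetal force: |q|vB = mv²/r.
r = mv/(|q|B) = (6.98×10⁻²⁶)(1.6×10⁵)/((4.806×10⁻¹⁹)(0.32)) ≈ 0.073 m.

r ≈ 0.073 m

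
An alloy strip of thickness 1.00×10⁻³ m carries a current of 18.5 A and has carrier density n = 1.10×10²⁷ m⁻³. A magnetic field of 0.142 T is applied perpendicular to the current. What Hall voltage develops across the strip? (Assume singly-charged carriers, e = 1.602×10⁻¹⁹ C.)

V_H = IB/(n e t).
V_H = (18.5)(0.142)/((1.10×10²⁷)(1.602×10⁻¹⁹)(1.00×10⁻³)) ≈ 1.49×10⁻⁵ V.

V_H ≈ 1.49×10⁻⁵ V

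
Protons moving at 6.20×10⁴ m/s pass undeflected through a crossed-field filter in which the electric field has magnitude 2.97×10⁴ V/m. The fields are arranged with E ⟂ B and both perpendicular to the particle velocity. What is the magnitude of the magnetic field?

B = 0.479 T

Balance of forces in the selector: qE = qvB ⇒ B = E/v.
B = 2.97×10⁴/6.20×10⁴ = 0.479 T.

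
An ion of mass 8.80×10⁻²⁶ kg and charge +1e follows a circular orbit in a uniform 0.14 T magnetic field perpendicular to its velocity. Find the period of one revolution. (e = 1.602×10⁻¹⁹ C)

The cyclotron period depends only on m, q, B: T = 2πm/(|q|B).
T = 2π(8.80×10⁻²⁶)/((1.602×10⁻¹⁹)(0.14)) ≈ 2.5×10⁻⁵ s.

T ≈ 2.5×10⁻⁵ s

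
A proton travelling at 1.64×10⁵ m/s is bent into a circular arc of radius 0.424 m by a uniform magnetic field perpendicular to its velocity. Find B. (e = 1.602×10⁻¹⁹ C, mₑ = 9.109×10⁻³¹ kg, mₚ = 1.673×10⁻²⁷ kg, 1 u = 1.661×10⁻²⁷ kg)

From |q|vB = mv²/r, B = mv/(|q|r).
B = (1.673×10⁻²⁷)(1.64×10⁵)/((1.602×10⁻¹⁹)(0.424)) ≈ 4.04×10⁻³ T.

B ≈ 4.04×10⁻³ T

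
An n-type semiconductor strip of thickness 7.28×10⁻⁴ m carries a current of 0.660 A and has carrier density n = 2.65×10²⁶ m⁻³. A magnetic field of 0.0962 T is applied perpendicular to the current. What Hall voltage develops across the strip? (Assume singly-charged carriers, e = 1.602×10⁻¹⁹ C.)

V_H = IB/(n e t).
V_H = (0.660)(0.0962)/((2.65×10²⁶)(1.602×10⁻¹⁹)(7.28×10⁻⁴)) ≈ 2.05×10⁻⁶ V.

V_H ≈ 2.05×10⁻⁶ V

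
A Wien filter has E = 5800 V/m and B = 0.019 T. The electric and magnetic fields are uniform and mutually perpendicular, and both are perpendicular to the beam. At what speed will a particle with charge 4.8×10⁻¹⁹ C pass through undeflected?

v = 3.1×10⁵ m/s

For undeflected motion the electric and magnetic forces balance: qE = qvB.
v = E/B = 5800/0.019 = 3.1×10⁵ m/s.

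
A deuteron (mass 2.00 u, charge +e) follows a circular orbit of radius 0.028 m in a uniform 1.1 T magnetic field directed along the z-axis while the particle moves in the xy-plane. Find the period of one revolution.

The cyclotron period depends only on m, q, B: T = 2πm/(|q|B).
T = 2π(3.322×10⁻²⁷)/((1.602×10⁻¹⁹)(1.1)) ≈ 1.2×10⁻⁷ s.

T ≈ 1.2×10⁻⁷ s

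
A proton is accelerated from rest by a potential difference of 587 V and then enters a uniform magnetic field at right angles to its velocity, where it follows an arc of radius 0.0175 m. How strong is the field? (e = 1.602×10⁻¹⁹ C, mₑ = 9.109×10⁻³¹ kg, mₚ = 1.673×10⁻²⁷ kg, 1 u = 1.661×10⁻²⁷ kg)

B ≈ 0.200 T

v = √(2|q|V/m) = √(2·1.602×10⁻¹⁹·587/1.673×10⁻²⁷) ≈ 3.353×10⁵ m/s.
B = mv/(|q|r) = (1.673×10⁻²⁷)(3.353×10⁵)/((1.602×10⁻¹⁹)(0.0175)) ≈ 0.200 T.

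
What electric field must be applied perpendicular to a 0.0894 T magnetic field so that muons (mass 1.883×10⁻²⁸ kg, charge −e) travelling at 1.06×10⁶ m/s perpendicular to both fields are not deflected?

E = 9.48×10⁴ V/m

For straight-line motion qE = qvB, so E = vB.
E = 1.06×10⁶ × 0.0894 = 9.48×10⁴ V/m.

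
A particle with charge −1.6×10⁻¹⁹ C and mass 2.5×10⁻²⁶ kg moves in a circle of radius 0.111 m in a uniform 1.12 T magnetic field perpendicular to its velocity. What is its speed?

v ≈ 7.96×10⁵ m/s

From |q|vB = mv²/r, v = |q|Br/m.
v = (1.6×10⁻¹⁹)(1.12)(0.111)/2.5×10⁻²⁶ ≈ 7.96×10⁵ m/s.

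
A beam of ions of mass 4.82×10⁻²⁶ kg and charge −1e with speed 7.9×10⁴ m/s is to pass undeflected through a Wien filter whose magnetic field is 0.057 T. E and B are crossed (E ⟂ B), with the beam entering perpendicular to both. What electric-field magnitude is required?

For straight-line motion qE = qvB, so E = vB.
E = 7.9×10⁴ × 0.057 = 4500 V/m.

E = 4500 V/m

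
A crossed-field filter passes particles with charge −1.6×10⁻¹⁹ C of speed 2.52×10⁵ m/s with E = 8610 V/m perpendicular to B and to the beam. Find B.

Balance of forces in the selector: qE = qvB ⇒ B = E/v.
B = 8610/2.52×10⁵ = 0.0342 T.

B = 0.0342 T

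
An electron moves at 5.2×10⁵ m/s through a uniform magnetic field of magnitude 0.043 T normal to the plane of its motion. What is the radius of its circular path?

r ≈ 6.9×10⁻⁵ m

The magnetic force provides the centripetal force: |q|vB = mv²/r.
r = mv/(|q|B) = (9.109×10⁻³¹)(5.2×10⁵)/((1.602×10⁻¹⁹)(0.043)) ≈ 6.9×10⁻⁵ m.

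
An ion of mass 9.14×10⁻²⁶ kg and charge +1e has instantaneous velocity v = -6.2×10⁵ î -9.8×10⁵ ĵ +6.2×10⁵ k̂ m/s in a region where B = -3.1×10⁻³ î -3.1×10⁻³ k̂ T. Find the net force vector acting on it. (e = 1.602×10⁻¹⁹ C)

v×B = (3040, -3840, -3040) N/C.
F = q v×B = (1.602×10⁻¹⁹ C)·(3040, -3840, -3040) = (4.87×10⁻¹⁶, -6.16×10⁻¹⁶, -4.87×10⁻¹⁶) N.

F ≈ (4.87×10⁻¹⁶, -6.16×10⁻¹⁶, -4.87×10⁻¹⁶) N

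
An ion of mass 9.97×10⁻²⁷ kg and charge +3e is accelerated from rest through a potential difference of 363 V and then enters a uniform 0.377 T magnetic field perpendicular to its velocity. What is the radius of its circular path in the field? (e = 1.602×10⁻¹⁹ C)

r ≈ 0.0103 m

Acceleration: |q|V = ½mv² ⇒ v = √(2|q|V/m) = √(2·4.806×10⁻¹⁹·363/9.97×10⁻²⁷) ≈ 1.871×10⁵ m/s.
In the field: r = mv/(|q|B) = (9.97×10⁻²⁷)(1.871×10⁵)/((4.806×10⁻¹⁹)(0.377)) ≈ 0.0103 m.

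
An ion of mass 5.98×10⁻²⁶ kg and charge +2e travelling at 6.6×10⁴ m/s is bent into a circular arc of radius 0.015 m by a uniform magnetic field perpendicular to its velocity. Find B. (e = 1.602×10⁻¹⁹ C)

From |q|vB = mv²/r, B = mv/(|q|r).
B = (5.98×10⁻²⁶)(6.6×10⁴)/((3.204×10⁻¹⁹)(0.015)) ≈ 0.82 T.

B ≈ 0.82 T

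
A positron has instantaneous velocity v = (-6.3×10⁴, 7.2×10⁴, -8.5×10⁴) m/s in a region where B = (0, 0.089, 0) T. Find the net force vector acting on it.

F ≈ (1.21×10⁻¹⁵, 0, -8.98×10⁻¹⁶) N

v×B = (7560, 0, -5610) N/C.
F = q v×B = (1.602×10⁻¹⁹ C)·(7560, 0, -5610) = (1.21×10⁻¹⁵, 0, -8.98×10⁻¹⁶) N.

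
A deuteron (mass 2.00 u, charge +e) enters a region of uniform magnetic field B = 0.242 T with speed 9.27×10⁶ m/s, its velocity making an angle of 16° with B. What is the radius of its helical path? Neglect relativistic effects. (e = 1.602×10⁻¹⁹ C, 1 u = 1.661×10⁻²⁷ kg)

r ≈ 0.219 m

v⊥ = v sinθ = 9.27×10⁶·sin16° ≈ 2.555×10⁶ m/s.
r = m v⊥/(|q|B) = (3.322×10⁻²⁷)(2.555×10⁶)/((1.602×10⁻¹⁹)(0.242)) ≈ 0.219 m.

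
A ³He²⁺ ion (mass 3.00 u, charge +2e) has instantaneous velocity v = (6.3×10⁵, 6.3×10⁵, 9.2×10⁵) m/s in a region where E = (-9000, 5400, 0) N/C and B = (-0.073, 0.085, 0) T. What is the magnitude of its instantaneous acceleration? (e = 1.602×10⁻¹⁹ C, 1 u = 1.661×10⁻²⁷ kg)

|a| ≈ 9.39×10¹² m/s²

v×B = (-7.82×10⁴, -6.72×10⁴, 9.95×10⁴) N/C.
E + v×B = (-8.72×10⁴, -6.18×10⁴, 9.95×10⁴) N/C.
F = q(E + v×B) = (3.204×10⁻¹⁹ C)·(-8.72×10⁴, -6.18×10⁴, 9.95×10⁴) = (-2.79×10⁻¹⁴, -1.98×10⁻¹⁴, 3.19×10⁻¹⁴) N.
|a| = |F|/m = 4.679×10⁻¹⁴/4.983×10⁻²⁷ ≈ 9.39×10¹² m/s².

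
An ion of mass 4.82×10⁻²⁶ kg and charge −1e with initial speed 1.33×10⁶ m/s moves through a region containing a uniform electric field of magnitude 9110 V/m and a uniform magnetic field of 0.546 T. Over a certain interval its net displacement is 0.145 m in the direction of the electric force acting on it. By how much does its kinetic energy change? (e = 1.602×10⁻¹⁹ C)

The magnetic force is always ⟂ v and does no work; only the electric force changes KE.
ΔKE = F_E · d = |q|E d = (1.602×10⁻¹⁹)(9110)(0.145) ≈ 2.12×10⁻¹⁶ J.

ΔKE ≈ 2.12×10⁻¹⁶ J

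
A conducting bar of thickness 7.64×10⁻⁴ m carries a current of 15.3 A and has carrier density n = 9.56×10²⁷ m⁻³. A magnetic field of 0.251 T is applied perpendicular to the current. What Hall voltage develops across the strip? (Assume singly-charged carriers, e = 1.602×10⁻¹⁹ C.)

V_H ≈ 3.28×10⁻⁶ V

V_H = IB/(n e t).
V_H = (15.3)(0.251)/((9.56×10²⁷)(1.602×10⁻¹⁹)(7.64×10⁻⁴)) ≈ 3.28×10⁻⁶ V.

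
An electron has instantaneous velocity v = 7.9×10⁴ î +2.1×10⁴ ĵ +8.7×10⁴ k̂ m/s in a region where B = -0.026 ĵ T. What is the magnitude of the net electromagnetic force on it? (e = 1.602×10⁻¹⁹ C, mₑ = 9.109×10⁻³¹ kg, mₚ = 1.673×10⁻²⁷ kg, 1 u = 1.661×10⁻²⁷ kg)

v×B = (2260, 0, -2050) N/C.
F = q v×B = (−1.602×10⁻¹⁹ C)·(2260, 0, -2050) = (-3.62×10⁻¹⁶, 0, 3.29×10⁻¹⁶) N.
|F| = 4.89×10⁻¹⁶ N.

|F| ≈ 4.89×10⁻¹⁶ N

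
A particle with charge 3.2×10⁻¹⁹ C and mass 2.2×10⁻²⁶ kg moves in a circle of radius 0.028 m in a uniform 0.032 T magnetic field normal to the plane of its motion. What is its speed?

v ≈ 1.3×10⁴ m/s

From |q|vB = mv²/r, v = |q|Br/m.
v = (3.2×10⁻¹⁹)(0.032)(0.028)/2.2×10⁻²⁶ ≈ 1.3×10⁴ m/s.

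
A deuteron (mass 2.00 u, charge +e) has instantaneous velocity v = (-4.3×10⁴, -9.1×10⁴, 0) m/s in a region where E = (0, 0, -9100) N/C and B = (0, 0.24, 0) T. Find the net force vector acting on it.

v×B = (0, 0, -1.03×10⁴) N/C.
E + v×B = (0, 0, -1.94×10⁴) N/C.
F = q(E + v×B) = (1.602×10⁻¹⁹ C)·(0, 0, -1.94×10⁴) = (0, 0, -3.11×10⁻¹⁵) N.

F ≈ (0, 0, -3.11×10⁻¹⁵) N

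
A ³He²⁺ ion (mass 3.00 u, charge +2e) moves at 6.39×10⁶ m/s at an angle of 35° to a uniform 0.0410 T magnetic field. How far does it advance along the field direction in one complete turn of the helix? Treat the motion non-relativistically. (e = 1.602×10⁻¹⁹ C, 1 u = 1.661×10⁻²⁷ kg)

p ≈ 12.5 m

v∥ = v cosθ = 6.39×10⁶·cos35° ≈ 5.234×10⁶ m/s.
T = 2πm/(|q|B) = 2π(4.983×10⁻²⁷)/((3.204×10⁻¹⁹)(0.0410)) ≈ 2.383×10⁻⁶ s.
pitch = v∥ T = (5.234×10⁶)(2.383×10⁻⁶) ≈ 12.5 m.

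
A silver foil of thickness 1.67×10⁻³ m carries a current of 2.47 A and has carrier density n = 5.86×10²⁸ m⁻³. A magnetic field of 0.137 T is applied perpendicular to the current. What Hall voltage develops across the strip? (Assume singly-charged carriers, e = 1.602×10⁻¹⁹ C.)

V_H ≈ 2.16×10⁻⁸ V

V_H = IB/(n e t).
V_H = (2.47)(0.137)/((5.86×10²⁸)(1.602×10⁻¹⁹)(1.67×10⁻³)) ≈ 2.16×10⁻⁸ V.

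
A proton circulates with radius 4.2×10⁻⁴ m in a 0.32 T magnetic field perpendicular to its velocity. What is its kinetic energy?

KE ≈ 0.86 eV

v = |q|Br/m, then KE = ½mv² = (qBr)²/(2m).
v = (1.602×10⁻¹⁹)(0.32)(4.2×10⁻⁴)/1.673×10⁻²⁷ ≈ 1.287×10⁴ m/s.
KE = ½(1.673×10⁻²⁷)(1.287×10⁴)² ≈ 1.4×10⁻¹⁹ J = 0.86 eV.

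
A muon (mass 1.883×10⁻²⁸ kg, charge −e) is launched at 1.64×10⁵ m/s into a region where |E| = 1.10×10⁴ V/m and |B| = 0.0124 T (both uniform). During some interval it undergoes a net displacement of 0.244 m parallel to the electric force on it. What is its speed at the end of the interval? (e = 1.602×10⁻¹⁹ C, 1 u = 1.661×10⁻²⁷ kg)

v_f ≈ 2.14×10⁶ m/s

B does no work; ΔKE = |q|E d.
½mv_f² = ½mv₀² + |q|Ed = ½(1.883×10⁻²⁸)(1.64×10⁵)² + (1.602×10⁻¹⁹)(1.10×10⁴)(0.244) ≈ 2.532×10⁻¹⁸ J + 4.300×10⁻¹⁶ J ≈ 4.325×10⁻¹⁶ J.
v_f = √(2·4.325×10⁻¹⁶/1.883×10⁻²⁸) ≈ 2.14×10⁶ m/s.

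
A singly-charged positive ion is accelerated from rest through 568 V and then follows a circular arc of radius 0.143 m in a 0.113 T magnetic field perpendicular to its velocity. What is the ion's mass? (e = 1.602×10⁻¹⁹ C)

Combine |q|V = ½mv² and r = mv/(|q|B): eliminate v to get m = qB²r²/(2V).
m = (1.602×10⁻¹⁹)(0.113)²(0.143)²/(2·568) ≈ 3.68×10⁻²⁶ kg.

m ≈ 3.68×10⁻²⁶ kg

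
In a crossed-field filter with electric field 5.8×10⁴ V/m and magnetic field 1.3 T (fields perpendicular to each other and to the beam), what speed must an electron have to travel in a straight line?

v = 4.5×10⁴ m/s

For undeflected motion the electric and magnetic forces balance: qE = qvB.
v = E/B = 5.8×10⁴/1.3 = 4.5×10⁴ m/s.
The result is independent of the particle's charge and mass.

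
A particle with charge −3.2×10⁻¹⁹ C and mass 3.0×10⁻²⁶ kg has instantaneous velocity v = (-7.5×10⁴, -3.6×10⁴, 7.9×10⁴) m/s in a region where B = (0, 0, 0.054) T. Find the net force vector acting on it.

v×B = (-1940, 4050, 0) N/C.
F = q v×B = (−3.2×10⁻¹⁹ C)·(-1940, 4050, 0) = (6.22×10⁻¹⁶, -1.30×10⁻¹⁵, 0) N.

F ≈ (6.22×10⁻¹⁶, -1.30×10⁻¹⁵, 0) N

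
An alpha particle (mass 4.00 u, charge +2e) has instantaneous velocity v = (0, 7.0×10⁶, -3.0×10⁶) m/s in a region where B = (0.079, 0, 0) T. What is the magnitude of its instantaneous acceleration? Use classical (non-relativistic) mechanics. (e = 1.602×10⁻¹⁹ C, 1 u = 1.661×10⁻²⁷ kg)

v×B = (0, -2.37×10⁵, -5.53×10⁵) N/C.
F = q v×B = (3.204×10⁻¹⁹ C)·(0, -2.37×10⁵, -5.53×10⁵) = (0, -7.59×10⁻¹⁴, -1.77×10⁻¹³) N.
|a| = |F|/m = 1.928×10⁻¹³/6.644×10⁻²⁷ ≈ 2.90×10¹³ m/s².

|a| ≈ 2.90×10¹³ m/s²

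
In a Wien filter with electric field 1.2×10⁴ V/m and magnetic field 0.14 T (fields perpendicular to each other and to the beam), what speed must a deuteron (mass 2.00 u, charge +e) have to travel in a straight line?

Straight-line motion ⇒ electric and magnetic forces cancel, so E = vB.
v = E/B = 1.2×10⁴/0.14 = 8.6×10⁴ m/s.

v = 8.6×10⁴ m/s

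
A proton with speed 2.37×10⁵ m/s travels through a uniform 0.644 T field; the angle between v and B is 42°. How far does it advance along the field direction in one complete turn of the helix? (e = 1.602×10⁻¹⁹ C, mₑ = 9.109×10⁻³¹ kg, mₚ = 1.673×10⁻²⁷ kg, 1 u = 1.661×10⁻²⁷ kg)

p ≈ 0.0179 m

v∥ = v cosθ = 2.37×10⁵·cos42° ≈ 1.761×10⁵ m/s.
T = 2πm/(|q|B) = 2π(1.673×10⁻²⁷)/((1.602×10⁻¹⁹)(0.644)) ≈ 1.019×10⁻⁷ s.
pitch = v∥ T = (1.761×10⁵)(1.019×10⁻⁷) ≈ 0.0179 m.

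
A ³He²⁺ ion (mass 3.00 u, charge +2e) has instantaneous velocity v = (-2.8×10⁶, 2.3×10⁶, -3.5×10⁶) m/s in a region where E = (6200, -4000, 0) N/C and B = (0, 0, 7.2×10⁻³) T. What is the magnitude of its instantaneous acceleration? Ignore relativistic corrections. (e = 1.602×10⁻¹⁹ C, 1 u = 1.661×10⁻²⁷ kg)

v×B = (1.66×10⁴, 2.02×10⁴, 0) N/C.
E + v×B = (2.28×10⁴, 1.62×10⁴, 0) N/C.
F = q(E + v×B) = (3.204×10⁻¹⁹ C)·(2.28×10⁴, 1.62×10⁴, 0) = (7.29×10⁻¹⁵, 5.18×10⁻¹⁵, 0) N.
|a| = |F|/m = 8.943×10⁻¹⁵/4.983×10⁻²⁷ ≈ 1.79×10¹² m/s².

|a| ≈ 1.79×10¹² m/s²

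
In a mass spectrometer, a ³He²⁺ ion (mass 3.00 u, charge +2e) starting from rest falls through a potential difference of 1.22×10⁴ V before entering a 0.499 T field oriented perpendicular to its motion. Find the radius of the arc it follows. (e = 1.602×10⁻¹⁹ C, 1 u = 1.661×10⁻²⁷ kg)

r ≈ 0.0390 m

Acceleration: |q|V = ½mv² ⇒ v = √(2|q|V/m) = √(2·3.204×10⁻¹⁹·1.22×10⁴/4.983×10⁻²⁷) ≈ 1.253×10⁶ m/s.
In the field: r = mv/(|q|B) = (4.983×10⁻²⁷)(1.253×10⁶)/((3.204×10⁻¹⁹)(0.499)) ≈ 0.0390 m.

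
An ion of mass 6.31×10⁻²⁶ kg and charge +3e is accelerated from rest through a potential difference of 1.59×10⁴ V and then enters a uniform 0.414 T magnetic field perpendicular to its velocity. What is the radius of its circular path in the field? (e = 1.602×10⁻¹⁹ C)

Acceleration: |q|V = ½mv² ⇒ v = √(2|q|V/m) = √(2·4.806×10⁻¹⁹·1.59×10⁴/6.31×10⁻²⁶) ≈ 4.921×10⁵ m/s.
In the field: r = mv/(|q|B) = (6.31×10⁻²⁶)(4.921×10⁵)/((4.806×10⁻¹⁹)(0.414)) ≈ 0.156 m.

r ≈ 0.156 m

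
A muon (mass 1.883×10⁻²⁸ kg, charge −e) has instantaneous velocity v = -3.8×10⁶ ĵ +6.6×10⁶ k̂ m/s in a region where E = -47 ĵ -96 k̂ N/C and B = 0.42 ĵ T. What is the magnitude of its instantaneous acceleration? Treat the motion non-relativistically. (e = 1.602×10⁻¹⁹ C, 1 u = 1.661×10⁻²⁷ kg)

|a| ≈ 2.36×10¹⁵ m/s²

v×B = (-2.77×10⁶, 0, 0) N/C.
E + v×B = (-2.77×10⁶, -47.0, -96.0) N/C.
F = q(E + v×B) = (−1.602×10⁻¹⁹ C)·(-2.77×10⁶, -47.0, -96.0) = (4.44×10⁻¹³, 7.53×10⁻¹⁸, 1.54×10⁻¹⁷) N.
|a| = |F|/m = 4.441×10⁻¹³/1.883×10⁻²⁸ ≈ 2.36×10¹⁵ m/s².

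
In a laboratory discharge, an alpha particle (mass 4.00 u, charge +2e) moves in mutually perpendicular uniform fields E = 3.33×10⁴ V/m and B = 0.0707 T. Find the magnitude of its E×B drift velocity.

The steady drift has the magnetic force balancing the electric force, so v_d = E/B.
v_d = 3.33×10⁴/0.0707 = 4.71×10⁵ m/s.

v_d ≈ 4.71×10⁵ m/s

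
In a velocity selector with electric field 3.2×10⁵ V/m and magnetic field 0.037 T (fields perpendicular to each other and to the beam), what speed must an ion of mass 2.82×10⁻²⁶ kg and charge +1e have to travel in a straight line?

v = 8.6×10⁶ m/s

For undeflected motion the electric and magnetic forces balance: qE = qvB.
v = E/B = 3.2×10⁵/0.037 = 8.6×10⁶ m/s.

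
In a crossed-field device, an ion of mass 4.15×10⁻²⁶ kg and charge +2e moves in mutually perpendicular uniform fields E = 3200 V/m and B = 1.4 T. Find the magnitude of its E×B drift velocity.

v_d ≈ 2300 m/s

The steady drift has the magnetic force balancing the electric force, so v_d = E/B.
v_d = 3200/1.4 = 2300 m/s.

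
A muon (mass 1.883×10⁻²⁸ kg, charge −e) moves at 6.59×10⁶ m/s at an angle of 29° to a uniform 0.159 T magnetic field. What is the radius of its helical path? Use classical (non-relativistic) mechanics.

r ≈ 0.0236 m

v⊥ = v sinθ = 6.59×10⁶·sin29° ≈ 3.195×10⁶ m/s.
r = m v⊥/(|q|B) = (1.883×10⁻²⁸)(3.195×10⁶)/((1.602×10⁻¹⁹)(0.159)) ≈ 0.0236 m.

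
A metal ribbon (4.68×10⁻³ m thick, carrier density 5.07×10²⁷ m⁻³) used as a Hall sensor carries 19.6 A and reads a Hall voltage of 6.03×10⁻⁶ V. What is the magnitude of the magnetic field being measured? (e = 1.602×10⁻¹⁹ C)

B ≈ 1.17 T

From V_H = IB/(n e t), B = V_H n e t / I.
B = (6.03×10⁻⁶)(5.07×10²⁷)(1.602×10⁻¹⁹)(4.68×10⁻³)/19.6 ≈ 1.17 T.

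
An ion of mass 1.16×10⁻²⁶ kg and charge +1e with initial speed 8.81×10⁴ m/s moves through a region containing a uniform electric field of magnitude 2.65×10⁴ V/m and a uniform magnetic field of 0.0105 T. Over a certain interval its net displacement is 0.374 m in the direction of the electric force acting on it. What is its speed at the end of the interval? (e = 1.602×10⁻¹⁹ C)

B does no work; ΔKE = |q|E d.
½mv_f² = ½mv₀² + |q|Ed = ½(1.16×10⁻²⁶)(8.81×10⁴)² + (1.602×10⁻¹⁹)(2.65×10⁴)(0.374) ≈ 4.502×10⁻¹⁷ J + 1.588×10⁻¹⁵ J ≈ 1.633×10⁻¹⁵ J.
v_f = √(2·1.633×10⁻¹⁵/1.16×10⁻²⁶) ≈ 5.31×10⁵ m/s.

v_f ≈ 5.31×10⁵ m/s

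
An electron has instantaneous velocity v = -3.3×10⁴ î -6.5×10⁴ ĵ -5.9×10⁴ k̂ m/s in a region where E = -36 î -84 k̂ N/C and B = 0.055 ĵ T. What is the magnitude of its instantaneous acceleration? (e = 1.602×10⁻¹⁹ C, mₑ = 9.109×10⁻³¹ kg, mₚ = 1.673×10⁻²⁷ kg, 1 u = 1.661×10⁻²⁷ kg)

|a| ≈ 6.56×10¹⁴ m/s²

v×B = (3240, 0, -1820) N/C.
E + v×B = (3210, 0, -1900) N/C.
F = q(E + v×B) = (−1.602×10⁻¹⁹ C)·(3210, 0, -1900) = (-5.14×10⁻¹⁶, 0, 3.04×10⁻¹⁶) N.
|a| = |F|/m = 5.974×10⁻¹⁶/9.109×10⁻³¹ ≈ 6.56×10¹⁴ m/s².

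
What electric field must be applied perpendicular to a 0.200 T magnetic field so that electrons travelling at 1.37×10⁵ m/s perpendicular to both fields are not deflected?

For straight-line motion qE = qvB, so E = vB.
E = 1.37×10⁵ × 0.200 = 2.74×10⁴ V/m.

E = 2.74×10⁴ V/m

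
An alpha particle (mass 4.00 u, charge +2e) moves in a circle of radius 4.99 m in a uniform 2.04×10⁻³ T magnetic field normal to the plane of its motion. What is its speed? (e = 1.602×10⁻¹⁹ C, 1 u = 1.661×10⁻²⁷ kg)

From |q|vB = mv²/r, v = |q|Br/m.
v = (3.204×10⁻¹⁹)(2.04×10⁻³)(4.99)/6.644×10⁻²⁷ ≈ 4.91×10⁵ m/s.

v ≈ 4.91×10⁵ m/s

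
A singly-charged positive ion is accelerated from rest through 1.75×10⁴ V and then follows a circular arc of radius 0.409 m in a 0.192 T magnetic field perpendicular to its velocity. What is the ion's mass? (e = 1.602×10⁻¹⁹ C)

Combine |q|V = ½mv² and r = mv/(|q|B): eliminate v to get m = qB²r²/(2V).
m = (1.602×10⁻¹⁹)(0.192)²(0.409)²/(2·1.75×10⁴) ≈ 2.82×10⁻²⁶ kg.

m ≈ 2.82×10⁻²⁶ kg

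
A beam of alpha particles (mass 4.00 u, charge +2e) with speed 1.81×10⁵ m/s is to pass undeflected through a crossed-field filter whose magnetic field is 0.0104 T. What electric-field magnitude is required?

For straight-line motion qE = qvB, so E = vB.
E = 1.81×10⁵ × 0.0104 = 1880 V/m.

E = 1880 V/m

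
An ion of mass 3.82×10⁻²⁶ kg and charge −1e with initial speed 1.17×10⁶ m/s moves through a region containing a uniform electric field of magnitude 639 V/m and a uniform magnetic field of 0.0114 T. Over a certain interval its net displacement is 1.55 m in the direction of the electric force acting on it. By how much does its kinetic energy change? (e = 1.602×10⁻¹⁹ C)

ΔKE ≈ 1.59×10⁻¹⁶ J

The magnetic force is always ⟂ v and does no work; only the electric force changes KE.
ΔKE = F_E · d = |q|E d = (1.602×10⁻¹⁹)(639)(1.55) ≈ 1.59×10⁻¹⁶ J.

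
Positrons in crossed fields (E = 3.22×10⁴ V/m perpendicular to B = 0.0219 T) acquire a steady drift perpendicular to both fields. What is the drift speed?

v_d ≈ 1.47×10⁶ m/s

The steady drift has the magnetic force balancing the electric force, so v_d = E/B.
v_d = 3.22×10⁴/0.0219 = 1.47×10⁶ m/s.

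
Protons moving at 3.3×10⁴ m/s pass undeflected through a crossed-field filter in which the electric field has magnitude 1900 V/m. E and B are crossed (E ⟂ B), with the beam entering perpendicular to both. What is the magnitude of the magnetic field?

B = 0.058 T

Balance of forces in the selector: qE = qvB ⇒ B = E/v.
B = 1900/3.3×10⁴ = 0.058 T.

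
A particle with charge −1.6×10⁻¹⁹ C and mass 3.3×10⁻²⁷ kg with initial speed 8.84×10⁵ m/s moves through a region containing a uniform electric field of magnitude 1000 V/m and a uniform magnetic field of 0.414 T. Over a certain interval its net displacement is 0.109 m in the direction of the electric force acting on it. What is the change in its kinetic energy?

ΔKE ≈ 1.74×10⁻¹⁷ J

The magnetic force is always ⟂ v and does no work; only the electric force changes KE.
ΔKE = F_E · d = |q|E d = (1.6×10⁻¹⁹)(1000)(0.109) ≈ 1.74×10⁻¹⁷ J.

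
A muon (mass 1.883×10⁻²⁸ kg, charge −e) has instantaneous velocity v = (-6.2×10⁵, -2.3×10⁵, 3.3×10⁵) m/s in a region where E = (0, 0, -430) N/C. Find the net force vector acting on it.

Only an electric field acts, so F = qE = (−1.602×10⁻¹⁹ C)·(0, 0, -430) = (0, 0, 6.89×10⁻¹⁷) N.

F ≈ (0, 0, 6.89×10⁻¹⁷) N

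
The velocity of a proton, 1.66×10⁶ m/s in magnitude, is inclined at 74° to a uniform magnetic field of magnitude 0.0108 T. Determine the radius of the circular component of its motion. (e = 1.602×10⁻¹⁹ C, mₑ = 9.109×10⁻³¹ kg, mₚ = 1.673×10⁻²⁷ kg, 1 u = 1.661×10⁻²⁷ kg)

r ≈ 1.54 m

v⊥ = v sinθ = 1.66×10⁶·sin74° ≈ 1.596×10⁶ m/s.
r = m v⊥/(|q|B) = (1.673×10⁻²⁷)(1.596×10⁶)/((1.602×10⁻¹⁹)(0.0108)) ≈ 1.54 m.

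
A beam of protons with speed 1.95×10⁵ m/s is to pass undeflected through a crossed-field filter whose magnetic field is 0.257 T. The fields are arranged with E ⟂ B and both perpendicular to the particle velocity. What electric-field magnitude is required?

E = 5.01×10⁴ V/m

For straight-line motion qE = qvB, so E = vB.
E = 1.95×10⁵ × 0.257 = 5.01×10⁴ V/m.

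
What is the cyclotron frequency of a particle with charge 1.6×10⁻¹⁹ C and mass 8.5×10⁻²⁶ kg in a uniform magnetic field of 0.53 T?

f ≈ 1.6×10⁵ Hz

f = |q|B/(2πm).
f = (1.6×10⁻¹⁹)(0.53)/(2π·8.5×10⁻²⁶) ≈ 1.6×10⁵ Hz.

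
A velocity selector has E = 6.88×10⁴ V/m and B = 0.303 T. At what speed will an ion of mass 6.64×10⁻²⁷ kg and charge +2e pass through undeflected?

Zero net Lorentz force requires |qE| = |q v×B|, i.e. E = vB.
v = E/B = 6.88×10⁴/0.303 = 2.27×10⁵ m/s.

v = 2.27×10⁵ m/s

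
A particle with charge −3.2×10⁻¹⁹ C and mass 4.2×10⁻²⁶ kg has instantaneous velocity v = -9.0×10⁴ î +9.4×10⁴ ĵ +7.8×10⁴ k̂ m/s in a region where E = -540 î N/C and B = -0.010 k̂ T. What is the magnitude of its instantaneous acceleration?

|a| ≈ 1.32×10¹⁰ m/s²

v×B = (-940, -900, 0) N/C.
E + v×B = (-1480, -900, 0) N/C.
F = q(E + v×B) = (−3.2×10⁻¹⁹ C)·(-1480, -900, 0) = (4.74×10⁻¹⁶, 2.88×10⁻¹⁶, 0) N.
|a| = |F|/m = 5.543×10⁻¹⁶/4.2×10⁻²⁶ ≈ 1.32×10¹⁰ m/s².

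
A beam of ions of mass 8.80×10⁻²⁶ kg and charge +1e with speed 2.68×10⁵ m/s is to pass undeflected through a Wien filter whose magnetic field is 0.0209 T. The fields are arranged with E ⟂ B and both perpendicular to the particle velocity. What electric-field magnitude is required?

E = 5600 V/m

For straight-line motion qE = qvB, so E = vB.
E = 2.68×10⁵ × 0.0209 = 5600 V/m.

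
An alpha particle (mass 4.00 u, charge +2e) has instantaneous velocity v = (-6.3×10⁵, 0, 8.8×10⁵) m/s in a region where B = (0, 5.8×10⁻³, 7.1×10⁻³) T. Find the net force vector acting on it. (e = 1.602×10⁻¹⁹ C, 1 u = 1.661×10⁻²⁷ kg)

v×B = (-5100, 4470, -3650) N/C.
F = q v×B = (3.204×10⁻¹⁹ C)·(-5100, 4470, -3650) = (-1.64×10⁻¹⁵, 1.43×10⁻¹⁵, -1.17×10⁻¹⁵) N.

F ≈ (-1.64×10⁻¹⁵, 1.43×10⁻¹⁵, -1.17×10⁻¹⁵) N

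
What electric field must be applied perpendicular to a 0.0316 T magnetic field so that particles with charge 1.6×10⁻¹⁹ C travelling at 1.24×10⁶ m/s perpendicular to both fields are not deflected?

For straight-line motion qE = qvB, so E = vB.
E = 1.24×10⁶ × 0.0316 = 3.92×10⁴ V/m.

E = 3.92×10⁴ V/m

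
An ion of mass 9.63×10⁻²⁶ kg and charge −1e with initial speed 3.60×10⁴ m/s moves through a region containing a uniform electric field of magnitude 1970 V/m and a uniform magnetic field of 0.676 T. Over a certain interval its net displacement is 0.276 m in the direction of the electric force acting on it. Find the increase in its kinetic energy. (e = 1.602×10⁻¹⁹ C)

ΔKE ≈ 8.71×10⁻¹⁷ J

The magnetic force is always ⟂ v and does no work; only the electric force changes KE.
ΔKE = F_E · d = |q|E d = (1.602×10⁻¹⁹)(1970)(0.276) ≈ 8.71×10⁻¹⁷ J.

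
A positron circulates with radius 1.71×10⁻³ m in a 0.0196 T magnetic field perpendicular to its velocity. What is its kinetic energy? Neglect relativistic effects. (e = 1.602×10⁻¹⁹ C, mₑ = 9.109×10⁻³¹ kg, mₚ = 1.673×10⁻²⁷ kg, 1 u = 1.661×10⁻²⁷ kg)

KE ≈ 98.8 eV

v = |q|Br/m, then KE = ½mv² = (qBr)²/(2m).
v = (1.602×10⁻¹⁹)(0.0196)(1.71×10⁻³)/9.109×10⁻³¹ ≈ 5.894×10⁶ m/s.
KE = ½(9.109×10⁻³¹)(5.894×10⁶)² ≈ 1.58×10⁻¹⁷ J = 98.8 eV.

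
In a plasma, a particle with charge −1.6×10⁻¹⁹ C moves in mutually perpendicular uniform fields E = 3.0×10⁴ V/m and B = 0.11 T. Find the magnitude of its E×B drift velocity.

In crossed fields the guiding centre drifts at v_d = |E×B|/B² = E/B, independent of charge and mass.
v_d = 3.0×10⁴/0.11 = 2.7×10⁵ m/s.

v_d ≈ 2.7×10⁵ m/s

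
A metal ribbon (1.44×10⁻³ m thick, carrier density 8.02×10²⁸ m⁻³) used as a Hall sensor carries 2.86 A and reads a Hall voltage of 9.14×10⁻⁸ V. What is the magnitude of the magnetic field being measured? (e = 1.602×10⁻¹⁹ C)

From V_H = IB/(n e t), B = V_H n e t / I.
B = (9.14×10⁻⁸)(8.02×10²⁸)(1.602×10⁻¹⁹)(1.44×10⁻³)/2.86 ≈ 0.591 T.

B ≈ 0.591 T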